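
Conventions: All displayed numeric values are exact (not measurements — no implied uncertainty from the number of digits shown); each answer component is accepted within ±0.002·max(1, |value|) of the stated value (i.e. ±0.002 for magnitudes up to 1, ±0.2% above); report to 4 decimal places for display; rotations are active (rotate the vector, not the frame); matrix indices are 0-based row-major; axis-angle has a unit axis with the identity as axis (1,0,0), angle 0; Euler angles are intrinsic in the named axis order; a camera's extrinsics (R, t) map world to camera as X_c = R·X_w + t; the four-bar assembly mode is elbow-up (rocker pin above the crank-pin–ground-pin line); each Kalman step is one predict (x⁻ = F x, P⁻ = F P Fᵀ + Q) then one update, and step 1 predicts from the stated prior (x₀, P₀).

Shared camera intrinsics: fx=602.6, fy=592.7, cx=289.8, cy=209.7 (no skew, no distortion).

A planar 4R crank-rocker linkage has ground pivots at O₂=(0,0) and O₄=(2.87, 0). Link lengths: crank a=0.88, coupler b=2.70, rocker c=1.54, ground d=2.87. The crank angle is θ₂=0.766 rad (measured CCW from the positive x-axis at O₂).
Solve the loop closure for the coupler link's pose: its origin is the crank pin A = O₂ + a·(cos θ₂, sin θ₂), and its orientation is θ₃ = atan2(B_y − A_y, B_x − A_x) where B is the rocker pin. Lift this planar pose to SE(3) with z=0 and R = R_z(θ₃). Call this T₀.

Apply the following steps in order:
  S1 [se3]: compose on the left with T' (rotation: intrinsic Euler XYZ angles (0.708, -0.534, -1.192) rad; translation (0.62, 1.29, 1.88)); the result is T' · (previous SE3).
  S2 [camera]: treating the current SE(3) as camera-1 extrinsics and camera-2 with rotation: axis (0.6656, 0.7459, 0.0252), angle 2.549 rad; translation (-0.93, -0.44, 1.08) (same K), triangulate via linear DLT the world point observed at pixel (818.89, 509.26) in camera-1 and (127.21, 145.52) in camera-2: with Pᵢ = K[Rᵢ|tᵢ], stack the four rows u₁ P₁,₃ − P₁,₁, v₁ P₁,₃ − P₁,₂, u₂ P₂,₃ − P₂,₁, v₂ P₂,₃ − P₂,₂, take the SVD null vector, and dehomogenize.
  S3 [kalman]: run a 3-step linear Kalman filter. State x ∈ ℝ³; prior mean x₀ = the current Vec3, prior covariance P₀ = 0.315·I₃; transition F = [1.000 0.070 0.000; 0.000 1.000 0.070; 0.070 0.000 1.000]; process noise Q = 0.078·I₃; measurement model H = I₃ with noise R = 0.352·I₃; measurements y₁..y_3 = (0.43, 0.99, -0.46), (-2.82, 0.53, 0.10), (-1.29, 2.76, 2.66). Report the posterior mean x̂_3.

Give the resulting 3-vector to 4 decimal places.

source (fourbar_fk): coupler pose = R=[0.9430 -0.3327 0.0000; 0.3327 0.9430 0.0000; 0.0000 0.0000 1.0000], t=(0.6342, 0.6101, 0.0000)
after S1 (compose_se3): R=[0.5663 0.6483 -0.5090; -0.7899 0.2505 -0.5598; -0.2354 0.7190 0.6539], t=(1.3098, 0.7485, 1.9534)
after S2 (triangulate): (0.0026, 0.7170, -0.3611)
after S3 (kf_track): (-1.0169, 1.5210, 0.8957)

result = (-1.0169, 1.5210, 0.8957)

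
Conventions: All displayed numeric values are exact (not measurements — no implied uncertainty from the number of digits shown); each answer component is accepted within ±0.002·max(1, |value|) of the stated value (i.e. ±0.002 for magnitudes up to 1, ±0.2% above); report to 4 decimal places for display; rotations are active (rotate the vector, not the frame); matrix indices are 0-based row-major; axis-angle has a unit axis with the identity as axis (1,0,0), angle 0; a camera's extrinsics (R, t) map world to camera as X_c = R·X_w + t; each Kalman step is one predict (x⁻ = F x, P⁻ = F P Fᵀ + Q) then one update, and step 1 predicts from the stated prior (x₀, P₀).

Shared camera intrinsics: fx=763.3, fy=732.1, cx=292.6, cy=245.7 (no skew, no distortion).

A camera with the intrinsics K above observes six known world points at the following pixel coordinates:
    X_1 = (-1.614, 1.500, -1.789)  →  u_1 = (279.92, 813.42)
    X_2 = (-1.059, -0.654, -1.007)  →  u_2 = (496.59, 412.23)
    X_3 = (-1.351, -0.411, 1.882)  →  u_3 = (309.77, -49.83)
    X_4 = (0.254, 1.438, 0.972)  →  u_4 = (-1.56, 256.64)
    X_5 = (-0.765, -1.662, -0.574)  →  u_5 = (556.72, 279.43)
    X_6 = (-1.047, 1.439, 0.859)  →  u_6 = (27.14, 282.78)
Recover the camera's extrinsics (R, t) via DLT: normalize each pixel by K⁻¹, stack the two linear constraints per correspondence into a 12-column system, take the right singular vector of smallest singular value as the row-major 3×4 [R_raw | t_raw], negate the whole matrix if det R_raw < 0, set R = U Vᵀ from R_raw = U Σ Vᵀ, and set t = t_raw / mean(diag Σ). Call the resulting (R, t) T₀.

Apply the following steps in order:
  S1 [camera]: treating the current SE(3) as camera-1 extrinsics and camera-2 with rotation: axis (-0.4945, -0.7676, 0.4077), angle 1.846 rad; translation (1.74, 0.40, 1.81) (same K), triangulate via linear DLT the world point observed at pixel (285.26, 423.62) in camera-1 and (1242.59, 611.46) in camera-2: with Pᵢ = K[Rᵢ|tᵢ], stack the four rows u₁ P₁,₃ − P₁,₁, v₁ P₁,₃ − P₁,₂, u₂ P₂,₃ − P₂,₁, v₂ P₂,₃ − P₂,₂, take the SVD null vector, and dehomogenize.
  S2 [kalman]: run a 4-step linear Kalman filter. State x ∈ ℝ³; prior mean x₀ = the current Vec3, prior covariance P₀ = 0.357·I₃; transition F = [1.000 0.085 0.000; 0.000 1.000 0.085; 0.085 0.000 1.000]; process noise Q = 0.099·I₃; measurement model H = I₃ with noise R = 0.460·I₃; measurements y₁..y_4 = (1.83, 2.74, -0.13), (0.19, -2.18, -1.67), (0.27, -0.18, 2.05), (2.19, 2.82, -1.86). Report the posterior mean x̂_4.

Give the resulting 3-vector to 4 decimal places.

result = (1.2917, 0.9260, -0.4594)

source (pnp_recover): camera pose = R=[-0.4146 -0.8332 -0.3659; -0.0022 0.4030 -0.9152; 0.9100 -0.3786 -0.1689], t=(-0.1299, 0.3800, 5.1201)
after S1 (triangulate): (1.1010, -0.0581, -1.3030)
after S2 (kf_track): (1.2917, 0.9260, -0.4594)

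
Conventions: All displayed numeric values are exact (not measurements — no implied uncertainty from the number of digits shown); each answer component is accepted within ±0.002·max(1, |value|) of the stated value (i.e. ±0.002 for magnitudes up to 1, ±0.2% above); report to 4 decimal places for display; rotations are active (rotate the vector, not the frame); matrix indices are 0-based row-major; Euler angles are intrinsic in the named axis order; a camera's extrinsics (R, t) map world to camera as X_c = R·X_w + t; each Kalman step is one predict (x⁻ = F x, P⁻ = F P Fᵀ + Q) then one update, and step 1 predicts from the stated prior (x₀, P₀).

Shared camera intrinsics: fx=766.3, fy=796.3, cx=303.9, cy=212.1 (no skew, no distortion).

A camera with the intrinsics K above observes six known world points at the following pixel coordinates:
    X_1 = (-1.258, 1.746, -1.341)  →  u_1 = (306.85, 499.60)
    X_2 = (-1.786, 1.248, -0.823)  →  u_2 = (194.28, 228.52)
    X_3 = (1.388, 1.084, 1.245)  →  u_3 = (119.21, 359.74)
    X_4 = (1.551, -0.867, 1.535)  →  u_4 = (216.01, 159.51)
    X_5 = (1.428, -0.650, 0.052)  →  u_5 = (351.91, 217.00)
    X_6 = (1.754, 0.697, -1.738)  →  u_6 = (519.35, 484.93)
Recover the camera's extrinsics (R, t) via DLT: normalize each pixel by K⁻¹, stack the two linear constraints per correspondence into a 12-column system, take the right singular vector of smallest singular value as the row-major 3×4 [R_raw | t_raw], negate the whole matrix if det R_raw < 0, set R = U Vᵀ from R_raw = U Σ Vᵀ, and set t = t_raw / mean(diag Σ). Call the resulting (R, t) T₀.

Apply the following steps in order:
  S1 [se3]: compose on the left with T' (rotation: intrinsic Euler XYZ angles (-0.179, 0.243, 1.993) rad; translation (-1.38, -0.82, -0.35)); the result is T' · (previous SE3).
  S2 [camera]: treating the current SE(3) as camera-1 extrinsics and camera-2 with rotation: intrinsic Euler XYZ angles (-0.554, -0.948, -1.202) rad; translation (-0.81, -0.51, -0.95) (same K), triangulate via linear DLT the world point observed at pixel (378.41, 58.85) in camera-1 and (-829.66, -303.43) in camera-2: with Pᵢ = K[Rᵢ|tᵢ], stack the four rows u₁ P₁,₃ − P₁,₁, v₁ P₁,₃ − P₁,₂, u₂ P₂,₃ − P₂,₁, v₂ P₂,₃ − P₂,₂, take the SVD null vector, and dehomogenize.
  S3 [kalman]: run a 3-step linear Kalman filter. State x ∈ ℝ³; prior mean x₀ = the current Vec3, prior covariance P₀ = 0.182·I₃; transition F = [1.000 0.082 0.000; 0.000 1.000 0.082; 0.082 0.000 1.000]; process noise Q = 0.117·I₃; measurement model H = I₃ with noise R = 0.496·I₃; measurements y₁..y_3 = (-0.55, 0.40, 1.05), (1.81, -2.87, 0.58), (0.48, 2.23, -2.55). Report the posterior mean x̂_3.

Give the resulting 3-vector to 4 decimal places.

source (pnp_recover): camera pose = R=[0.2111 -0.4307 -0.8774; 0.5400 0.7997 -0.2626; 0.8148 -0.4184 0.4014], t=(-0.1500, -0.2000, 4.6996)
after S1 (compose_se3): R=[-0.3660 -0.6374 0.6781; 0.1374 -0.7577 -0.6380; 0.9204 -0.1404 0.3649], t=(-0.0125, -0.0723, 4.0907)
after S2 (triangulate): (1.6735, 0.1537, 1.9739)
after S3 (kf_track): (0.8335, 0.3296, -0.0903)

result = (0.8335, 0.3296, -0.0903)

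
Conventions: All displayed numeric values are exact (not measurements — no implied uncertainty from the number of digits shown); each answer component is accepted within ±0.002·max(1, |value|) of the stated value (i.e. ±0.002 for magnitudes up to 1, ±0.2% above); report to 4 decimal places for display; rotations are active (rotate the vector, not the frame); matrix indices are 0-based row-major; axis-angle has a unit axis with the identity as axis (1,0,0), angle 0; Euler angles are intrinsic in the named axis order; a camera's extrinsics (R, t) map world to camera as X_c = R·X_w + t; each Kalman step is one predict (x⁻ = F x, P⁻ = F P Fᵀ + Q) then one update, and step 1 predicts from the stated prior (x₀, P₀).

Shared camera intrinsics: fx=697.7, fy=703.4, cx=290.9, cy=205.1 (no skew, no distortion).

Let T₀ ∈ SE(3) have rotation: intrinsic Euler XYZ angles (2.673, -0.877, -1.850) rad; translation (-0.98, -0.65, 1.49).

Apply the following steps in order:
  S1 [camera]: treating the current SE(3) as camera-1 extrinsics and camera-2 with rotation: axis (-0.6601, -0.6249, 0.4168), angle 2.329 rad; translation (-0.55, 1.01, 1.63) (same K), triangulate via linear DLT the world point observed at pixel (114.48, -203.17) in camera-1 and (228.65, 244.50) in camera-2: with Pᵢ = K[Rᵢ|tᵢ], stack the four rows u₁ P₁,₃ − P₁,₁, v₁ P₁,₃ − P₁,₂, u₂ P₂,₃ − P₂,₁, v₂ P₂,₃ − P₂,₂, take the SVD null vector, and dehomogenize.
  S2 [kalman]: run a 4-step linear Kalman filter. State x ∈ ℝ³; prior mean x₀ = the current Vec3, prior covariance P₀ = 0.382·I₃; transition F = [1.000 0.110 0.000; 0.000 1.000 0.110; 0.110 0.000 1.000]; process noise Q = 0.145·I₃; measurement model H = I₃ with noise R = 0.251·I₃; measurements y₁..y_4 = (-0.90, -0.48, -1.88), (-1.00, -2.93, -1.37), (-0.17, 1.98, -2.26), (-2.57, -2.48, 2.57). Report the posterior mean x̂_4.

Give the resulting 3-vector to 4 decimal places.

result = (-1.6025, -1.3177, 0.3646)

after S1 (triangulate): (-0.8783, -0.2786, -0.5586)
after S2 (kf_track): (-1.6025, -1.3177, 0.3646)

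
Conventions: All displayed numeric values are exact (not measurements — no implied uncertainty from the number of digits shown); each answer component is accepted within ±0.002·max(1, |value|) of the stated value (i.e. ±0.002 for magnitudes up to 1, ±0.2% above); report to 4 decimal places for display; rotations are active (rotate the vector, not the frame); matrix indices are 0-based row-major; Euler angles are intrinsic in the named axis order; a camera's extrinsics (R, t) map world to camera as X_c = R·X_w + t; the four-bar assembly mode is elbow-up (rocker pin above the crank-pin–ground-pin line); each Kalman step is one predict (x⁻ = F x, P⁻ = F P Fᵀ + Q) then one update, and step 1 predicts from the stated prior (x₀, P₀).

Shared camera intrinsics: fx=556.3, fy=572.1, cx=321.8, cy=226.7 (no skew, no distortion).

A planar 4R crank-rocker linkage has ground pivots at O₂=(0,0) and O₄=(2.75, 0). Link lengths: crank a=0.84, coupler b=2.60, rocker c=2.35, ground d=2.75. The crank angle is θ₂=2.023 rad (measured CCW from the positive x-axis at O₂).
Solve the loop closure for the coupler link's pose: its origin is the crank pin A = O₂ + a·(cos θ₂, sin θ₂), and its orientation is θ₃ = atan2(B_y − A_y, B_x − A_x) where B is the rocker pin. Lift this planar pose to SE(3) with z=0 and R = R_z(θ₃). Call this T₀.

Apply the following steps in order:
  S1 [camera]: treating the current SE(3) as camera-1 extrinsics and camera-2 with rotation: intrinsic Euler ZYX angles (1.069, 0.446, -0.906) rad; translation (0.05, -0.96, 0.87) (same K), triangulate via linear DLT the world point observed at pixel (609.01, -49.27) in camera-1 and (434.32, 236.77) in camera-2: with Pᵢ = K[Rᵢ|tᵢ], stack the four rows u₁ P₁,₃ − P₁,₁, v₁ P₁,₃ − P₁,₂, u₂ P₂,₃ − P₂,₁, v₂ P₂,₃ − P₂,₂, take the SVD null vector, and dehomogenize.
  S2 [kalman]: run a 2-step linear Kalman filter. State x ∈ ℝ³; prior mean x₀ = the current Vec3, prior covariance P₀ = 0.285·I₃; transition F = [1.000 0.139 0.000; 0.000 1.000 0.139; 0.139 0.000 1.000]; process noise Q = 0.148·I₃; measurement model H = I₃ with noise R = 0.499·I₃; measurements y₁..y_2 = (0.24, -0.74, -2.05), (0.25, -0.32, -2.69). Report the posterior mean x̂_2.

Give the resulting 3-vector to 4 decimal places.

result = (-0.0339, -0.9328, -1.2113)

source (fourbar_fk): coupler pose = R=[0.8418 -0.5397 0.0000; 0.5397 0.8418 0.0000; 0.0000 0.0000 1.0000], t=(-0.3670, 0.7556, 0.0000)
after S1 (triangulate): (0.1540, -1.8276, 1.4508)
after S2 (kf_track): (-0.0339, -0.9328, -1.2113)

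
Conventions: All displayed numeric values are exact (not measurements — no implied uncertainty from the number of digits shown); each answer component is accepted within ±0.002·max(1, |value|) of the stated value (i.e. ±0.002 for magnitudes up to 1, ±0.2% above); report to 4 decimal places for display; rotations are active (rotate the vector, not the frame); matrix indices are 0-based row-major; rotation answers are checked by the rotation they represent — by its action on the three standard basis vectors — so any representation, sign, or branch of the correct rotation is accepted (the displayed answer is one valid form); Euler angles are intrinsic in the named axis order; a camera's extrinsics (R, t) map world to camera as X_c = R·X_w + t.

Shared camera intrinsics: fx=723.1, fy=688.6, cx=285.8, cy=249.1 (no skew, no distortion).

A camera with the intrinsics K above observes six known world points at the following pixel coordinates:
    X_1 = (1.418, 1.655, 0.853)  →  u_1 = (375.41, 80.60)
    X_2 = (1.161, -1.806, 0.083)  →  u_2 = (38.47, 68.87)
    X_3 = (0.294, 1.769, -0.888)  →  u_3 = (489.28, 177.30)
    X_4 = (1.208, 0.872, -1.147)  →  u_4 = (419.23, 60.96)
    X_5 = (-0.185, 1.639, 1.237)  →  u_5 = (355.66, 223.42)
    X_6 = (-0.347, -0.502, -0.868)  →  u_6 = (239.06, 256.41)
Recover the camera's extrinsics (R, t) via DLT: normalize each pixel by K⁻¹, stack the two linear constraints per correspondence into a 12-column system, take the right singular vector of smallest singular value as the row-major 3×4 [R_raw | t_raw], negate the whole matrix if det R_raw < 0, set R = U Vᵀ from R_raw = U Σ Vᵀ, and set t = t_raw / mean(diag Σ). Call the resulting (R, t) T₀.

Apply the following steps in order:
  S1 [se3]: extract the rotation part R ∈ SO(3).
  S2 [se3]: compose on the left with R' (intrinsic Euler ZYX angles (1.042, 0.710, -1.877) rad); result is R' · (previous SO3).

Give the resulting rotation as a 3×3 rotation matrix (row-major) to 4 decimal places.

rotation (matrix) = ((0.1183, -0.0112, -0.9929), (0.6642, 0.7442, 0.0708), (0.7381, -0.6679, 0.0955))

source (pnp_recover): camera pose = R=[-0.0009 0.9183 -0.3958; -0.9975 -0.0290 -0.0649; -0.0710 0.3947 0.9160], t=(-0.2300, -0.3600, 6.3400)
after S1 (rot_of_se3): [-0.0009 0.9183 -0.3958; -0.9975 -0.0290 -0.0649; -0.0710 0.3947 0.9160]
after S2 (compose_so3): [0.1183 -0.0112 -0.9929; 0.6642 0.7442 0.0708; 0.7381 -0.6679 0.0955]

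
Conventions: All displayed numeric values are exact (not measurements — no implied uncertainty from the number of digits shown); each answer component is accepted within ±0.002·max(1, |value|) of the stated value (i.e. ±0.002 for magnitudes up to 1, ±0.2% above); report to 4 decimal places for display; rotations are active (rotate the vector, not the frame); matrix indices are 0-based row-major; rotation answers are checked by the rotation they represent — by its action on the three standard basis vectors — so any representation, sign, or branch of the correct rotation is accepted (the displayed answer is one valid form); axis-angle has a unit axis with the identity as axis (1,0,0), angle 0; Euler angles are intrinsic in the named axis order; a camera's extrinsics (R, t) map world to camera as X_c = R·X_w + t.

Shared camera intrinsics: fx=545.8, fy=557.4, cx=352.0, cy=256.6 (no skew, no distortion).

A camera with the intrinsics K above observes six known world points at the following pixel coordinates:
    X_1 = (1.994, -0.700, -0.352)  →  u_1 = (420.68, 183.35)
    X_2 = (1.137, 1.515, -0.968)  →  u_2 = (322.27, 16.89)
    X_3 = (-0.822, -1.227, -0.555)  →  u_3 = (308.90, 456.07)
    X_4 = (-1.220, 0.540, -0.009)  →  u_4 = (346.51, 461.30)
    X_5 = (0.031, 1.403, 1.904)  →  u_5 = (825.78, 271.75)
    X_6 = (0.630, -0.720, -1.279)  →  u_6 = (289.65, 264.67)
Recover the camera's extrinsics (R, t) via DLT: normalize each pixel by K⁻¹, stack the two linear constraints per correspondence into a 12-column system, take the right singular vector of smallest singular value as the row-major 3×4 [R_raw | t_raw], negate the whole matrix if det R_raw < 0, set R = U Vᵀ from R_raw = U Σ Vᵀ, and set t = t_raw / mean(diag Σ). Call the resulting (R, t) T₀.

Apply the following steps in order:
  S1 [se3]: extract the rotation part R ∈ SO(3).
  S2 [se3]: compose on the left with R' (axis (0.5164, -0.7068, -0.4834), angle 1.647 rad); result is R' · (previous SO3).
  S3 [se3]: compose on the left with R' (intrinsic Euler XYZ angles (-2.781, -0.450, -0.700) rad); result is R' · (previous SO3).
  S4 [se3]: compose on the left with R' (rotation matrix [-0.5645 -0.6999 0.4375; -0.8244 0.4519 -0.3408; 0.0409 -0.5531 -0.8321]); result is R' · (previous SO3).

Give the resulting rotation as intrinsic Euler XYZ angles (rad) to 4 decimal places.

rotation (euler_xyz) = (-2.0280, -0.5414, 0.5200)

source (pnp_recover): camera pose = R=[0.3246 -0.0271 0.9455; -0.7683 -0.5905 0.2469; 0.5516 -0.8066 -0.2125], t=(0.3900, 0.4500, 4.0100)
after S1 (rot_of_se3): [0.3246 -0.0271 0.9455; -0.7683 -0.5905 0.2469; 0.5516 -0.8066 -0.2125]
after S2 (compose_so3): [-0.5370 0.7267 0.4283; -0.7198 -0.1301 -0.6819; -0.4398 -0.6745 0.5930]
after S3 (compose_so3): [-0.5961 0.7184 -0.3584; -0.0825 0.3893 0.9174; 0.7986 0.5765 -0.1728]
after S4 (compose_so3): [0.7437 -0.4258 -0.5154; 0.1820 -0.6129 0.7690; -0.6433 -0.6656 -0.3783]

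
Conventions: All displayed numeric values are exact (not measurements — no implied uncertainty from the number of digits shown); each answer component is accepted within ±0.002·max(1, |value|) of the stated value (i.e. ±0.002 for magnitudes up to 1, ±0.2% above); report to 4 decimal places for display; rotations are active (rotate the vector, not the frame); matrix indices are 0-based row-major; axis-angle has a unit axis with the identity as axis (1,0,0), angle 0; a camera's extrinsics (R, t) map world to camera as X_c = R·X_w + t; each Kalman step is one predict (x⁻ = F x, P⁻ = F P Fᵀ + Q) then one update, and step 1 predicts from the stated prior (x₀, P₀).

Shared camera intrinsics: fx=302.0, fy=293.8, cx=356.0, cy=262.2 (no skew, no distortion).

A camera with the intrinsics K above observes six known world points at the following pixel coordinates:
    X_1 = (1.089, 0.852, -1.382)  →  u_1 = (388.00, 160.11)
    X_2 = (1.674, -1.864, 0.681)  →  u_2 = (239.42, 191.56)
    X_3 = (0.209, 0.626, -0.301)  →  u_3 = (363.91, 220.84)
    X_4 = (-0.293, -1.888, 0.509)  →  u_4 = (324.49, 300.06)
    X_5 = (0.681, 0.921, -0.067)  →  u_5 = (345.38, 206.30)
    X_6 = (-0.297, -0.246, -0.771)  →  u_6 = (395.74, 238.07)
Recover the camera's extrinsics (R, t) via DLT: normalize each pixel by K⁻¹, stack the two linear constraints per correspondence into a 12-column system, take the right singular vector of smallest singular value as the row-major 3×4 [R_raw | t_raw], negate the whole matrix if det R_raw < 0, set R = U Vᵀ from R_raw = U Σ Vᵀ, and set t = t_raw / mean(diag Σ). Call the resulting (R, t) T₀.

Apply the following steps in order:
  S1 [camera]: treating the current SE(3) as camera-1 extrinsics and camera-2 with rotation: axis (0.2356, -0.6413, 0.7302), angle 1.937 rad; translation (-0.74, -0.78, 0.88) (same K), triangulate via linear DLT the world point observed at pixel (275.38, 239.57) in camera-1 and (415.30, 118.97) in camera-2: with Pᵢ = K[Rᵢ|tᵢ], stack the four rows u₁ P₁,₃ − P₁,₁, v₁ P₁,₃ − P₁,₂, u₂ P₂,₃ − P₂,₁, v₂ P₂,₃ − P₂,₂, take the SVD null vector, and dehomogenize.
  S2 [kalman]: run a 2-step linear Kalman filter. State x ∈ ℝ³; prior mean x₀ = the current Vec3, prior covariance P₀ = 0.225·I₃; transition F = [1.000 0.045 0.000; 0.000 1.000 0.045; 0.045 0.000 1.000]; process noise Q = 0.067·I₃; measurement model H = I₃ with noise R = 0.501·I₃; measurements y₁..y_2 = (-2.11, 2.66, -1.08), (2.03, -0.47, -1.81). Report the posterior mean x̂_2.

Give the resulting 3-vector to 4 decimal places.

source (pnp_recover): camera pose = R=[-0.5013 0.0791 -0.8617; -0.8394 -0.2860 0.4621; -0.2099 0.9550 0.2098], t=(-0.0300, -0.4401, 6.1385)
after S1 (triangulate): (0.8555, -1.9345, 0.6028)
after S2 (kf_track): (0.4702, -0.3253, -0.5771)

result = (0.4702, -0.3253, -0.5771)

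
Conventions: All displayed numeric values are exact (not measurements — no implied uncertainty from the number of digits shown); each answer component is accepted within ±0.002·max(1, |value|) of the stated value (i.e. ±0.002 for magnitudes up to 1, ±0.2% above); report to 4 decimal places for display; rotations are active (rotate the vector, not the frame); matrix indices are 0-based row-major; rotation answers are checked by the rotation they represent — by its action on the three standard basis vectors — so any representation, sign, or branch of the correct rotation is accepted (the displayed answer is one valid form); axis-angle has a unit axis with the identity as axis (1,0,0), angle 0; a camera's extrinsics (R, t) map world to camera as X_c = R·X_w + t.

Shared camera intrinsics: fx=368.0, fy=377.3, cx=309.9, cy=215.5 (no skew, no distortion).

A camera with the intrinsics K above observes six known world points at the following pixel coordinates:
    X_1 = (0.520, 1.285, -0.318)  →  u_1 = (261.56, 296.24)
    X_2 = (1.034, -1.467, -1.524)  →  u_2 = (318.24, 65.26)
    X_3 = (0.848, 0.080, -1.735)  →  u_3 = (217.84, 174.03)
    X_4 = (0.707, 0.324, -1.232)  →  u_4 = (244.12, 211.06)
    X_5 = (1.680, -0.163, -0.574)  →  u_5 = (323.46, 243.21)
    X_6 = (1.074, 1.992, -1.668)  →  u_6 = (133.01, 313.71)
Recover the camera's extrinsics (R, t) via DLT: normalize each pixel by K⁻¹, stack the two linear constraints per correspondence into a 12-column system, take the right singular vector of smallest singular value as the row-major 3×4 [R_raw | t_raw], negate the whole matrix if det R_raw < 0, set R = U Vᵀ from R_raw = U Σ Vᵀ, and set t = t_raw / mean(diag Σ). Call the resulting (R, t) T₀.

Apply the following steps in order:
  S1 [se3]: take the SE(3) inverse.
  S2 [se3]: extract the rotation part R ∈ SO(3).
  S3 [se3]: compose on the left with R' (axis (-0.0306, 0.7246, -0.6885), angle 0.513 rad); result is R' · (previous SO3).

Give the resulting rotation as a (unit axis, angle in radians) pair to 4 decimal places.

rotation (axis_angle) = ((-0.1038, -0.6916, -0.7148), 1.3860)

source (pnp_recover): camera pose = R=[0.1259 -0.5988 0.7909; 0.3613 0.7702 0.5256; -0.9239 0.2196 0.3134], t=(0.2802, 0.0899, 5.4399)
after S1 (invert_se3): R=[0.1259 0.3613 -0.9239; -0.5988 0.7702 0.2196; 0.7909 0.5256 0.3134], t=(4.9581, -1.0960, -1.9735)
after S2 (rot_of_se3): [0.1259 0.3613 -0.9239; -0.5988 0.7702 0.2196; 0.7909 0.5256 0.3134]
after S3 (compose_so3): [0.1925 0.7613 -0.6192; -0.6440 0.5741 0.5056; 0.7404 0.3015 0.6008]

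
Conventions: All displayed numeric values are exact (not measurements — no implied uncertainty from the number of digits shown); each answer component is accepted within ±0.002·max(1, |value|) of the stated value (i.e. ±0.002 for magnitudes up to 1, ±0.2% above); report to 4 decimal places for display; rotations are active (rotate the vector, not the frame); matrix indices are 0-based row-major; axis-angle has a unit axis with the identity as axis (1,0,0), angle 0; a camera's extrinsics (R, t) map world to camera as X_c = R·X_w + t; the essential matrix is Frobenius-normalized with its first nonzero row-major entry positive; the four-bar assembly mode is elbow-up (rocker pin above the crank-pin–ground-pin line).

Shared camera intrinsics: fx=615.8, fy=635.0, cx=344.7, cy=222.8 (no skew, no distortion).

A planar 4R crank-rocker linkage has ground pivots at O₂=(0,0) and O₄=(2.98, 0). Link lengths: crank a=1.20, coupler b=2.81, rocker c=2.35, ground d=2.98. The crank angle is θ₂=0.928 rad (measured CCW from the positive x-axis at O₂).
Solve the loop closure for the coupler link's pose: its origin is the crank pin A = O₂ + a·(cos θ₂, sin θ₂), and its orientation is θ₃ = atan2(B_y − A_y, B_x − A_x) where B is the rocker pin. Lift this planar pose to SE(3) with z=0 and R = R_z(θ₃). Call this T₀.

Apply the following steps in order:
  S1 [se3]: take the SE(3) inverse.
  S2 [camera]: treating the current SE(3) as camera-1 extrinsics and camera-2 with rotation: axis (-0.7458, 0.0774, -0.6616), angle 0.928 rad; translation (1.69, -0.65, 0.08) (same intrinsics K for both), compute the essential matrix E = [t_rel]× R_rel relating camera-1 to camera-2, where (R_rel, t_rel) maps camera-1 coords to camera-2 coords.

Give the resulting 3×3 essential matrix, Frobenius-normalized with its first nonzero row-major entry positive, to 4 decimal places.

matrix = [0.0025 0.1531 -0.0310; 0.0281 0.4130 -0.5612; -0.0148 0.5531 0.4279]

source (fourbar_fk): coupler pose = R=[0.8707 -0.4919 0.0000; 0.4919 0.8707 0.0000; 0.0000 0.0000 1.0000], t=(0.7193, 0.9605, 0.0000)
after S1 (invert_se3): R=[0.8707 0.4919 0.0000; -0.4919 0.8707 0.0000; 0.0000 0.0000 1.0000], t=(-1.0987, -0.4825, 0.0000)
after S2 (essential): [0.0025 0.1531 -0.0310; 0.0281 0.4130 -0.5612; -0.0148 0.5531 0.4279]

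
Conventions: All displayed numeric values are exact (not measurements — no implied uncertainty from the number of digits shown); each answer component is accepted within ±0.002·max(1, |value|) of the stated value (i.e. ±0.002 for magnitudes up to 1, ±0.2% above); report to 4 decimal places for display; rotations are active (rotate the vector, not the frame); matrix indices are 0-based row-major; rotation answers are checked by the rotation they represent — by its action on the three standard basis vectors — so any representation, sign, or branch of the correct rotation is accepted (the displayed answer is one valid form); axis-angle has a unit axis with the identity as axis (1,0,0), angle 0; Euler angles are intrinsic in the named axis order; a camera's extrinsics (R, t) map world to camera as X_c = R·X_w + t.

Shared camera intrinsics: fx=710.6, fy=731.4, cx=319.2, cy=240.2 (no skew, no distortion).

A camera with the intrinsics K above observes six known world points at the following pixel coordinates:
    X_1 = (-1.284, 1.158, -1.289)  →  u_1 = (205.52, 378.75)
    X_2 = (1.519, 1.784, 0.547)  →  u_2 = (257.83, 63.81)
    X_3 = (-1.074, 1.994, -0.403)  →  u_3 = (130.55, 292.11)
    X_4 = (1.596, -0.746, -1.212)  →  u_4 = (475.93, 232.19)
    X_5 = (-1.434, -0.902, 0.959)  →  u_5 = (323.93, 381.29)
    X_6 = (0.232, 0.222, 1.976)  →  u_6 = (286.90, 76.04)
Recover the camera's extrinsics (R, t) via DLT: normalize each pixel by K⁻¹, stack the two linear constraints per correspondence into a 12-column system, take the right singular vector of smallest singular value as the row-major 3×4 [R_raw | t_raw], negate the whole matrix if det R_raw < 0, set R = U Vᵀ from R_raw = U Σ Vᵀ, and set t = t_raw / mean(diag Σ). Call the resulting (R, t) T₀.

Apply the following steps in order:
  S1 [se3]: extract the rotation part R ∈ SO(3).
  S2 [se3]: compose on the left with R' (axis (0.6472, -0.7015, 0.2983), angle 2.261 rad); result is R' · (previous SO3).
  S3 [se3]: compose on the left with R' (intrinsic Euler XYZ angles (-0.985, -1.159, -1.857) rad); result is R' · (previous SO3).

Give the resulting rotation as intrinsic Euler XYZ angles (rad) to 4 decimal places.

source (pnp_recover): camera pose = R=[0.5057 -0.8456 -0.1708; -0.7480 -0.3312 -0.5752; 0.4298 0.4186 -0.8000], t=(0.1600, 0.1600, 6.8399)
after S1 (rot_of_se3): [0.5057 -0.8456 -0.1708; -0.7480 -0.3312 -0.5752; 0.4298 0.4186 -0.8000]
after S2 (compose_so3): [0.6559 0.1867 0.7313; -0.7474 0.0257 0.6638; 0.1052 -0.9821 0.1564]
after S3 (compose_so3): [-0.4575 0.8887 0.0289; -0.8851 -0.4520 -0.1107; -0.0853 -0.0762 0.9934]

rotation (euler_xyz) = (0.1110, 0.0289, -2.0462)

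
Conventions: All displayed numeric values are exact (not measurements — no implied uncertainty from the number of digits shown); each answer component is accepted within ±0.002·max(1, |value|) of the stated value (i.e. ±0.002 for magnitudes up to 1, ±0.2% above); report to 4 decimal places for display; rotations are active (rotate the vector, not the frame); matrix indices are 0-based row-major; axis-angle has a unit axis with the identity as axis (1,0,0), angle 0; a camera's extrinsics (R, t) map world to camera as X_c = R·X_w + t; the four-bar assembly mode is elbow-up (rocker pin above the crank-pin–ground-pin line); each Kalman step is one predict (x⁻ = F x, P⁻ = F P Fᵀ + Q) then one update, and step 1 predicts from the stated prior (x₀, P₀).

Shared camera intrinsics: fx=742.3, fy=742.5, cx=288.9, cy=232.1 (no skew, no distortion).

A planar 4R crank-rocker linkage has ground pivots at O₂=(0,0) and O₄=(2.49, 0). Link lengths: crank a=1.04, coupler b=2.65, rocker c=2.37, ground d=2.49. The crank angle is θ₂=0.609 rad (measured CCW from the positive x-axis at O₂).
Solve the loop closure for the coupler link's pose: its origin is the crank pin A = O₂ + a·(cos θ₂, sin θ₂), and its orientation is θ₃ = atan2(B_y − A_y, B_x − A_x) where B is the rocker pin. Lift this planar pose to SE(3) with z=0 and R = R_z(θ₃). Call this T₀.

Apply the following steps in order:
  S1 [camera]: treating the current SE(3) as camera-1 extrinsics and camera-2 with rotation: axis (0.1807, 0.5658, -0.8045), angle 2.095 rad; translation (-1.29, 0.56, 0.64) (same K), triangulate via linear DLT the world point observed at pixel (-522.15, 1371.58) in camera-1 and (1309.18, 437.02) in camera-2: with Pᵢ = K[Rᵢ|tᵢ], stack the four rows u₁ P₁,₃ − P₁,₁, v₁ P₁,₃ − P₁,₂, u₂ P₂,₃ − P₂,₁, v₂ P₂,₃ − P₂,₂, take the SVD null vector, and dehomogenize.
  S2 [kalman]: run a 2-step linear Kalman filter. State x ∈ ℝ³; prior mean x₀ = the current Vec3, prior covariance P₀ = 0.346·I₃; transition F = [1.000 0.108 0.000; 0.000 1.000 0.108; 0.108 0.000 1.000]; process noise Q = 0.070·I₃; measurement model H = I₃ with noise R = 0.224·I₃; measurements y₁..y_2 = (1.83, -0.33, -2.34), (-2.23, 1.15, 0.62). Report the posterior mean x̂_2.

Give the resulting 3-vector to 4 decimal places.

source (fourbar_fk): coupler pose = R=[0.7515 -0.6598 0.0000; 0.6598 0.7515 0.0000; 0.0000 0.0000 1.0000], t=(0.8530, 0.5949, 0.0000)
after S1 (triangulate): (-0.8526, 1.8866, 0.9449)
after S2 (kf_track): (-0.5766, 0.7047, -0.3209)

result = (-0.5766, 0.7047, -0.3209)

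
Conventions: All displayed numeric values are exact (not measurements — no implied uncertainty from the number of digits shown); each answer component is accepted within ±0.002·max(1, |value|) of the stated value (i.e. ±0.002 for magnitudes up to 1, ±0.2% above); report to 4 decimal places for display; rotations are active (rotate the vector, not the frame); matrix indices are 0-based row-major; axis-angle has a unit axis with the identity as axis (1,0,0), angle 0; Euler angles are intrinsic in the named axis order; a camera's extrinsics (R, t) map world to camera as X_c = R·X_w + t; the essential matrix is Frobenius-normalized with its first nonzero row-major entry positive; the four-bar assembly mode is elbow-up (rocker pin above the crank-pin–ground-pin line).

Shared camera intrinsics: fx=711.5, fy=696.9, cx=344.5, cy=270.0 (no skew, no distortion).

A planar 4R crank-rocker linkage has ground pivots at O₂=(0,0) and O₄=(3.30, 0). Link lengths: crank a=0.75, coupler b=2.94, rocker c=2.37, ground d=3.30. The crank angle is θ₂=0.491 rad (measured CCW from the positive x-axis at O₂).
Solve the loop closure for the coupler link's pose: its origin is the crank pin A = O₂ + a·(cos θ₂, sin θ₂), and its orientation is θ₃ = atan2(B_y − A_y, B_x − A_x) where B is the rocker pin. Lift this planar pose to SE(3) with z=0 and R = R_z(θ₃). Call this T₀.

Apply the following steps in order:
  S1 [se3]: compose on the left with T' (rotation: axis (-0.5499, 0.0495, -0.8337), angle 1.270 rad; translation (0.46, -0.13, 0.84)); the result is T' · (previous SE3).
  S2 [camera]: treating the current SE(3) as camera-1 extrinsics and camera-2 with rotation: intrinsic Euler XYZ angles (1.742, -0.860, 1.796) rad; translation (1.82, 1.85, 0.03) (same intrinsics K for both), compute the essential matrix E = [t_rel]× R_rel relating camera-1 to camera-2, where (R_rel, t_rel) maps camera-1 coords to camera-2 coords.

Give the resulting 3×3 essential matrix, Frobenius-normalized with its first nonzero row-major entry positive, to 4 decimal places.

matrix = [0.4407 -0.2377 -0.2898; -0.2296 0.3673 0.1164; 0.2833 0.5496 -0.2860]

source (fourbar_fk): coupler pose = R=[0.7418 -0.6707 0.0000; 0.6707 0.7418 0.0000; 0.0000 0.0000 1.0000], t=(0.6614, 0.3536, 0.0000)
after S1 (compose_se3): R=[0.8989 0.2350 0.3699; -0.4050 0.7680 0.4962; -0.1675 -0.5958 0.7855], t=(1.0716, -0.5639, 0.8261)
after S2 (essential): [0.4407 -0.2377 -0.2898; -0.2296 0.3673 0.1164; 0.2833 0.5496 -0.2860]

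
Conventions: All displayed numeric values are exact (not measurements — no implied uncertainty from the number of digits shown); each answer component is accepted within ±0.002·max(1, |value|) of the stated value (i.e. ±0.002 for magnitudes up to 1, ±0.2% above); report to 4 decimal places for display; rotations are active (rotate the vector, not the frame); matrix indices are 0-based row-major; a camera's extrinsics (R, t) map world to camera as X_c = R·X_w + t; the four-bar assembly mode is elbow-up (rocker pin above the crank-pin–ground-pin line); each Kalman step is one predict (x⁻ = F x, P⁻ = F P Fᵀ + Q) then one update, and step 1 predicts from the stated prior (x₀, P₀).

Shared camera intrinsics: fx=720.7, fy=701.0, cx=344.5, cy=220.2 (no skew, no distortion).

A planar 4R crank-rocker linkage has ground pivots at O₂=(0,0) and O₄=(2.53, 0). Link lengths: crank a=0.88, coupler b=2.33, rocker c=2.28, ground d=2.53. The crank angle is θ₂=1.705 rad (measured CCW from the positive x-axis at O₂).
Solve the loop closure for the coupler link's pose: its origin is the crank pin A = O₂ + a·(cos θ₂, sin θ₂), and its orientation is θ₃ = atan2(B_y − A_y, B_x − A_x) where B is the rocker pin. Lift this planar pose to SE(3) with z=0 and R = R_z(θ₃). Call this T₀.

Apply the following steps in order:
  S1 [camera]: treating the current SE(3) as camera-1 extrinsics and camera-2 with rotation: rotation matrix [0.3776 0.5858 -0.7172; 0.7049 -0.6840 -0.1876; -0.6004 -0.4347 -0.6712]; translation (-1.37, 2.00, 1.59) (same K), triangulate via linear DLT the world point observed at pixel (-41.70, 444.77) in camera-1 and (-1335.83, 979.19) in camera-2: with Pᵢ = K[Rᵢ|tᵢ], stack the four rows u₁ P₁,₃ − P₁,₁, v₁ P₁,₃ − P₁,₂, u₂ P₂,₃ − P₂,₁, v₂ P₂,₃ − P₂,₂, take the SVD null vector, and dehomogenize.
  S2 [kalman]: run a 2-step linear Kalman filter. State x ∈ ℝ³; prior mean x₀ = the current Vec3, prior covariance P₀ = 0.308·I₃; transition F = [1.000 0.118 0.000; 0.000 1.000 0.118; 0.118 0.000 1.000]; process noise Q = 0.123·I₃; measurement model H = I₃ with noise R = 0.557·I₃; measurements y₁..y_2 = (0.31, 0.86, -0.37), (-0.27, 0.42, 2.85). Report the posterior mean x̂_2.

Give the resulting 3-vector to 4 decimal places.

source (fourbar_fk): coupler pose = R=[0.8315 -0.5555 0.0000; 0.5555 0.8315 0.0000; 0.0000 0.0000 1.0000], t=(-0.1177, 0.8721, 0.0000)
after S1 (triangulate): (-0.7518, -0.0207, 1.3648)
after S2 (kf_track): (-0.2047, 0.5344, 1.4672)

result = (-0.2047, 0.5344, 1.4672)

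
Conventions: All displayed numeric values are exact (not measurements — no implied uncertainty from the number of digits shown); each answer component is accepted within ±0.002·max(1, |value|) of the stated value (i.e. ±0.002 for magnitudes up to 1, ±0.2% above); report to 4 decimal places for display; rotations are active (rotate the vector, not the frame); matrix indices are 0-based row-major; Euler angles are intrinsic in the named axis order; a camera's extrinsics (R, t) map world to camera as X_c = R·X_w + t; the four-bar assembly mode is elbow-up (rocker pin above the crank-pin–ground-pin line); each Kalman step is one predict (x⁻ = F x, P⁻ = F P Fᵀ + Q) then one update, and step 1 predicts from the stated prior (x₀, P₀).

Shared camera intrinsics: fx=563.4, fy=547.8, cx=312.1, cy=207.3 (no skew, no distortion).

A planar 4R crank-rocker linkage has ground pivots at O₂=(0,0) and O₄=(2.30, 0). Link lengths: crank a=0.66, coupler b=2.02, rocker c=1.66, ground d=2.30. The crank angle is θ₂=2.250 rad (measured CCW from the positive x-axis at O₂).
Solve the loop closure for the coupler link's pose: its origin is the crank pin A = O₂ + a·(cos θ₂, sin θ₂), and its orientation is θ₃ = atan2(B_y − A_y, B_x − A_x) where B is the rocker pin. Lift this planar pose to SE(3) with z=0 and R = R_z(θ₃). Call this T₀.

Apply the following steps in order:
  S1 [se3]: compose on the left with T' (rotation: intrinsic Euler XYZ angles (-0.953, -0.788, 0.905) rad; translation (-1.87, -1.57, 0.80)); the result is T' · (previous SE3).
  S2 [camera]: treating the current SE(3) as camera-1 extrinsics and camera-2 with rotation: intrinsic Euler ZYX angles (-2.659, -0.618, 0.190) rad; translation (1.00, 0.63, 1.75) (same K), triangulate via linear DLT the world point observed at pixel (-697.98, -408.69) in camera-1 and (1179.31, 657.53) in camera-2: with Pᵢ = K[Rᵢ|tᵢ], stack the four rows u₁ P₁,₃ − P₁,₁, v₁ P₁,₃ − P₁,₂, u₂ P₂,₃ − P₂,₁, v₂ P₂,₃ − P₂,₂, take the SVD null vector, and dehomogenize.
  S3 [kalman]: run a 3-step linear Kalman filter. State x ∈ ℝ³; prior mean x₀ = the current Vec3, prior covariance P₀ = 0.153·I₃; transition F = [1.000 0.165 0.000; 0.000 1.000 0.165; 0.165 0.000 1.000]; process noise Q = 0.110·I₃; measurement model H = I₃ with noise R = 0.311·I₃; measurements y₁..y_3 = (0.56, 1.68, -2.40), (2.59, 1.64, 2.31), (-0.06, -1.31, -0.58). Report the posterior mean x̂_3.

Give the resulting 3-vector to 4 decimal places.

result = (0.5043, 0.2090, 0.1844)

source (fourbar_fk): coupler pose = R=[0.8994 -0.4370 0.0000; 0.4370 0.8994 0.0000; 0.0000 0.0000 1.0000], t=(-0.4146, 0.5135, 0.0000)
after S1 (compose_se3): R=[0.1494 -0.6893 -0.7089; 0.6885 -0.4420 0.5749; -0.7096 -0.5740 0.4085], t=(-2.3354, -1.9565, 0.5362)
after S2 (triangulate): (-1.7376, 0.3562, 1.4994)
after S3 (kf_track): (0.5043, 0.2090, 0.1844)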